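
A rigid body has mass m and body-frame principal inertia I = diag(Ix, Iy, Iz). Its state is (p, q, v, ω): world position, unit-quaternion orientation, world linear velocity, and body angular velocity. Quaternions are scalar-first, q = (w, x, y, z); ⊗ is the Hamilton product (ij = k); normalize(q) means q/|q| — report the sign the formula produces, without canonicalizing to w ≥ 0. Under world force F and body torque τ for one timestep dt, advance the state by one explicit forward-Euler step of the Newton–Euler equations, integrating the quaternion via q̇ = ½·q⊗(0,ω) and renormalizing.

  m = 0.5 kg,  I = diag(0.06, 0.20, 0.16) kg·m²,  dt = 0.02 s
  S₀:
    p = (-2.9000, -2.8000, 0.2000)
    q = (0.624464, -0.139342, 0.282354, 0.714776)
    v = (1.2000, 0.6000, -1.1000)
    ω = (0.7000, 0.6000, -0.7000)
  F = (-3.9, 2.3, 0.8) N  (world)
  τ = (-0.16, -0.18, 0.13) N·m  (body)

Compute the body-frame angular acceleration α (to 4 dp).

precession coupling ω×(Iω) = (0.0168, 0.0490, 0.0588)
angular accel α = (-2.9467, -1.1450, 0.4450)

α = (-2.9467, -1.1450, 0.4450)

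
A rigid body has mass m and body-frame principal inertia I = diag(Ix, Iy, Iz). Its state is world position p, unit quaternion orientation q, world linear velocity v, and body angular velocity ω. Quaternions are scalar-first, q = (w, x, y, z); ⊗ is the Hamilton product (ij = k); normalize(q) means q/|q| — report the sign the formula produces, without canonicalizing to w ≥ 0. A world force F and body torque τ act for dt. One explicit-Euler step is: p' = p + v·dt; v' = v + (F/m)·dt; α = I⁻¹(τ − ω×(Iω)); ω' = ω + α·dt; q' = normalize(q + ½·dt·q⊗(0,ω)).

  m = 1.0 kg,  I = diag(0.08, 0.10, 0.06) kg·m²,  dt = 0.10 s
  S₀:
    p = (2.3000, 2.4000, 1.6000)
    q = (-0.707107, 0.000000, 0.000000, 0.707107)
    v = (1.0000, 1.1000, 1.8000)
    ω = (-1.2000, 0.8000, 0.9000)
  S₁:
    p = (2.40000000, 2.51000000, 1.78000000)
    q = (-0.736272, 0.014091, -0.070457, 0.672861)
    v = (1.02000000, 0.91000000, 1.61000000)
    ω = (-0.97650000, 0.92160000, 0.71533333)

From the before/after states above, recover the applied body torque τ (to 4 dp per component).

ω₁ − ω₀ = (0.22350000, 0.12160000, -0.18466667)
gyro term ω₀×Iω₀ = (-0.0288, -0.0216, -0.0192)
τ = I·(Δω/dt) + ω₀×(Iω₀) = (0.1500, 0.1000, -0.1300)

τ = (0.1500, 0.1000, -0.1300)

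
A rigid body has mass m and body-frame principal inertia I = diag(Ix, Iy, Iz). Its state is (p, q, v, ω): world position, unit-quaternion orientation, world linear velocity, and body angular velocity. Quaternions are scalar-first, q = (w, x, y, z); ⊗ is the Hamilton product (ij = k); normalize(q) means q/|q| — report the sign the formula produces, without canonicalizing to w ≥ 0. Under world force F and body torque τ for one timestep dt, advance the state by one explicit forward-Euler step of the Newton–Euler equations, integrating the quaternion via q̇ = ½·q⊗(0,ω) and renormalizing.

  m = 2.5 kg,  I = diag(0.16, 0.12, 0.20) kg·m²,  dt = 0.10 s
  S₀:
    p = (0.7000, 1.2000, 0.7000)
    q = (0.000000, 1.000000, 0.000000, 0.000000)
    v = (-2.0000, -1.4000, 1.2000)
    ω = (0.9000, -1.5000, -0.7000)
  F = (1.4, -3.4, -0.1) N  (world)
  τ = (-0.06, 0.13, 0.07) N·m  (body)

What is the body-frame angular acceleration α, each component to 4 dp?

precession coupling ω×(Iω) = (0.0840, 0.0252, 0.0540)
α = I⁻¹(τ − ω×Iω) = (-0.9000, 0.8733, 0.0800)

α = (-0.9000, 0.8733, 0.0800)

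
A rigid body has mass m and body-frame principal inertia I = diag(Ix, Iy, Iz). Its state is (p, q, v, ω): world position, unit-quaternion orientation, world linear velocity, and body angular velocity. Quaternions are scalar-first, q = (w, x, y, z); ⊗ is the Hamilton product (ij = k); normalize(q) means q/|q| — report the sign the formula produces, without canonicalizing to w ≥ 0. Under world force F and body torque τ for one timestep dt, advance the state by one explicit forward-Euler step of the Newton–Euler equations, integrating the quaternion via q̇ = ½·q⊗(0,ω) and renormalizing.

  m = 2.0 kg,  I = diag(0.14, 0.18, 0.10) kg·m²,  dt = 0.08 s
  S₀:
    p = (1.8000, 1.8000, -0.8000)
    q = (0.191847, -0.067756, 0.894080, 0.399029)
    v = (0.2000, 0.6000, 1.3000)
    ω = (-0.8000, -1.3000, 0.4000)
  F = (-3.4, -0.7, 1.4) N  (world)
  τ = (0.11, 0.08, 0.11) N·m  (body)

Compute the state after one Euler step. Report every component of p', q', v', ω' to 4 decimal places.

new position p' = (1.8160, 1.8480, -0.6960)
v' = v + a·dt = (0.0640, 0.5720, 1.3560)
ω×(Iω) gyroscopic = (0.0416, -0.0128, 0.0416)
(τ − ω×Iω)/I = (0.4886, 0.5156, 0.6840)
ω' = ω + α·dt = (-0.7609, -1.2588, 0.4547)
Hamilton product q⊗(0,ω) = (0.9484876, 0.7228921, -0.5415219, 0.8800856)
q' = normalize(q + ½dt·q⊗(0,ω)) = (0.2293, -0.0388, 0.8707, 0.4334)

p' = (1.8160, 1.8480, -0.6960)
q' = (0.2293, -0.0388, 0.8707, 0.4334)
v' = (0.0640, 0.5720, 1.3560)
ω' = (-0.7609, -1.2588, 0.4547)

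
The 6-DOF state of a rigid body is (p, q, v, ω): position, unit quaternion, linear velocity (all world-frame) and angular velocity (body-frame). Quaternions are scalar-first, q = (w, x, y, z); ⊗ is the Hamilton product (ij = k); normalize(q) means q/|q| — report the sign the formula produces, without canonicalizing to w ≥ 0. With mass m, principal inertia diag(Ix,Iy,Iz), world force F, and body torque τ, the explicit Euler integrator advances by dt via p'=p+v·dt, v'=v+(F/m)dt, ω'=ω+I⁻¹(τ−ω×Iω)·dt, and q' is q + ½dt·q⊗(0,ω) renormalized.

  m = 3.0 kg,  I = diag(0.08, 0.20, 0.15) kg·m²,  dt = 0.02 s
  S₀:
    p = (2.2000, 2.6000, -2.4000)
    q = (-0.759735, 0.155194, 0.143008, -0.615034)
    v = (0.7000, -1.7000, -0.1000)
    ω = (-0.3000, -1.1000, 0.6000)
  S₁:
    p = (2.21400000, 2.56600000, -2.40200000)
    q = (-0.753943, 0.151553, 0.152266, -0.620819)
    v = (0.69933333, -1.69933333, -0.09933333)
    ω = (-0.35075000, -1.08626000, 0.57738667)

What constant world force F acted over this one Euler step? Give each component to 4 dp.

F = (-0.1000, 0.1000, 0.1000)

velocity change Δv = (-0.00066667, 0.00066667, 0.00066667)
m·(v₁−v₀)/dt = (-0.1000, 0.1000, 0.1000)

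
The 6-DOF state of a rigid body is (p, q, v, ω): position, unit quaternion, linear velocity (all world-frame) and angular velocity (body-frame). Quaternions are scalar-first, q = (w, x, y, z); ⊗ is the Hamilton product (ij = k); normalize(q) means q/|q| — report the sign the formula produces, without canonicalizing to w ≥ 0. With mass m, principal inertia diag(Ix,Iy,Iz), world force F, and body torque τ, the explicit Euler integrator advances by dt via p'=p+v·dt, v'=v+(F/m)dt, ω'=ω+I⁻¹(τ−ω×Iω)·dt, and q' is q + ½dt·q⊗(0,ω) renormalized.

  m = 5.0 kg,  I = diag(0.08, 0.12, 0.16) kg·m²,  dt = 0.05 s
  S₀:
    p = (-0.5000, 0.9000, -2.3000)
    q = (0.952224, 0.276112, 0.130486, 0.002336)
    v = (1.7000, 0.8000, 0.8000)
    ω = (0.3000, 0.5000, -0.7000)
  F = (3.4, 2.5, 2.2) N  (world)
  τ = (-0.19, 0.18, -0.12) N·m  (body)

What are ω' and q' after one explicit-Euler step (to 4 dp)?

ω' = (0.1900, 0.5680, -0.7394)
q' = (0.9483, 0.2809, 0.1472, -0.0119)

precession coupling ω×(Iω) = (-0.0140, 0.0168, 0.0060)
angular accel α = (-2.2000, 1.3600, -0.7875)
new body rate ω' = (0.1900, 0.5680, -0.7394)
q⊗(0,ω) = (-0.1464414, 0.1931590, 0.6700912, -0.5676466)
q + ½dt·q⊗(0,ω), renormalized = (0.9483, 0.2809, 0.1472, -0.0119)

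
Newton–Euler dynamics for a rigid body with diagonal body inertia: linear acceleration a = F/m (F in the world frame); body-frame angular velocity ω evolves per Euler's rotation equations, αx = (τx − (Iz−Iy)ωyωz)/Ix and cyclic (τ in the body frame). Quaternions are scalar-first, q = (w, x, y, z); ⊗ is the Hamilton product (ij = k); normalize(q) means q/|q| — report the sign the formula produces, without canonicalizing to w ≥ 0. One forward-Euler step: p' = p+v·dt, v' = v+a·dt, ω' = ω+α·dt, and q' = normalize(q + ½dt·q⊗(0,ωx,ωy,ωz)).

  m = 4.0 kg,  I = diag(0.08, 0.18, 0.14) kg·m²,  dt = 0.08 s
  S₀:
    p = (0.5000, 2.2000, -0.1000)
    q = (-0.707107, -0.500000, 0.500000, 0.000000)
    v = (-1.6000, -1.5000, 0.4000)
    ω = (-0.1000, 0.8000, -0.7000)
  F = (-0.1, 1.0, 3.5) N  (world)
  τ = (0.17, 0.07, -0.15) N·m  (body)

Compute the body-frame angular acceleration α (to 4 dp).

ω×(Iω) gyroscopic = (0.0224, -0.0042, -0.0080)
α = I⁻¹(τ − ω×Iω) = (1.8450, 0.4122, -1.0143)

α = (1.8450, 0.4122, -1.0143)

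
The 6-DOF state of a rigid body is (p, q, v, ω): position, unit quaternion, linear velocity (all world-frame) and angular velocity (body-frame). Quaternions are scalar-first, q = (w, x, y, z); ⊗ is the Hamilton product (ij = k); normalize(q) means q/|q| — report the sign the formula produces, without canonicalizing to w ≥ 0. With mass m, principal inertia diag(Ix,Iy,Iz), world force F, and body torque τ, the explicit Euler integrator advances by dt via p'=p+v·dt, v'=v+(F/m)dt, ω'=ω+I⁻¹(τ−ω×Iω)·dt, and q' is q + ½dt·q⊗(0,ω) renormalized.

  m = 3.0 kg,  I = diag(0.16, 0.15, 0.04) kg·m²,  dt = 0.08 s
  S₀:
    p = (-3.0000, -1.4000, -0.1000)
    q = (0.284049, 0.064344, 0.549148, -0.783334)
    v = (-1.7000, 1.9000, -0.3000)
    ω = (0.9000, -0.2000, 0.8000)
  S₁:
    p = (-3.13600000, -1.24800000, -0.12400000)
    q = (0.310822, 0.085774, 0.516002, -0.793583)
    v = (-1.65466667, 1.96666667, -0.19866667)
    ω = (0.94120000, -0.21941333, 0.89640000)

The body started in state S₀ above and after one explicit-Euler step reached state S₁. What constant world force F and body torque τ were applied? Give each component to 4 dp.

velocity change Δv = (0.04533333, 0.06666667, 0.10133333)
applied force F = (1.7000, 2.5000, 3.8000)
Δω = ω₁−ω₀ = (0.04120000, -0.01941333, 0.09640000)
I·α + gyro = (0.1000, 0.0500, 0.0500)

F = (1.7000, 2.5000, 3.8000)
τ = (0.1000, 0.0500, 0.0500)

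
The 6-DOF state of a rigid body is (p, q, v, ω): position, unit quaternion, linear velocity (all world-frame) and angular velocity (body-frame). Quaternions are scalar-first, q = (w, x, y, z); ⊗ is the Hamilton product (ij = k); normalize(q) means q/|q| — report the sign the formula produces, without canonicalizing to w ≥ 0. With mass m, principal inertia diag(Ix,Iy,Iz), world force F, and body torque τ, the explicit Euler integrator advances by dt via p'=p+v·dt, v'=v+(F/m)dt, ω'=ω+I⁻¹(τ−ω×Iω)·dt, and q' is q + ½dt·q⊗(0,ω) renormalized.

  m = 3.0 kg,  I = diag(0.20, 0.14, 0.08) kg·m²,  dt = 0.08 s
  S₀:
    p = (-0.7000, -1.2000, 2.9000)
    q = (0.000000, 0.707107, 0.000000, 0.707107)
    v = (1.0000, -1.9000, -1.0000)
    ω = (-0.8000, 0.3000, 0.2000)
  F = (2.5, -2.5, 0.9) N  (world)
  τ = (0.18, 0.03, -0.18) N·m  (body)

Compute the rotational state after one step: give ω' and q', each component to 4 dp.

angular accel α = (0.9180, 0.3514, -2.4300)
ω + α·dt = (-0.7266, 0.3281, 0.0056)
q⊗(0,ω) = (0.4242642, -0.2121321, -0.7071070, 0.2121321)
updated quaternion q' = (0.0170, 0.6982, -0.0283, 0.7152)

ω' = (-0.7266, 0.3281, 0.0056)
q' = (0.0170, 0.6982, -0.0283, 0.7152)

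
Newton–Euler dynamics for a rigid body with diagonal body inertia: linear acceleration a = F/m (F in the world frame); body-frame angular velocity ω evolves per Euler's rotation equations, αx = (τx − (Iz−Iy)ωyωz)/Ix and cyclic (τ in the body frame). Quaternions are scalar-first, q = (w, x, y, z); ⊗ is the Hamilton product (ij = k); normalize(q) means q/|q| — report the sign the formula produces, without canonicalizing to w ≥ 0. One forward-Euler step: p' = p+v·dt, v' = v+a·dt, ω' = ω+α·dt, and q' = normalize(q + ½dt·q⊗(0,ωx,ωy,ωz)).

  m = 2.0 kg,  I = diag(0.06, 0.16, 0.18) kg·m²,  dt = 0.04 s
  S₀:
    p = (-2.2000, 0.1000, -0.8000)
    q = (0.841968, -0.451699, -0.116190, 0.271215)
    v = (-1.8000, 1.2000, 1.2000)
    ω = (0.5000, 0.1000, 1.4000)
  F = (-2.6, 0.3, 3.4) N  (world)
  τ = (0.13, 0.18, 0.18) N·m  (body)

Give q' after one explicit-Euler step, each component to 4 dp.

q⊗(0,ω) = (-0.1422325, 0.2311965, 0.8521829, 1.1916803)
q + ½dt·q⊗(0,ω), renormalized = (0.8388, -0.4469, -0.0991, 0.2949)

q' = (0.8388, -0.4469, -0.0991, 0.2949)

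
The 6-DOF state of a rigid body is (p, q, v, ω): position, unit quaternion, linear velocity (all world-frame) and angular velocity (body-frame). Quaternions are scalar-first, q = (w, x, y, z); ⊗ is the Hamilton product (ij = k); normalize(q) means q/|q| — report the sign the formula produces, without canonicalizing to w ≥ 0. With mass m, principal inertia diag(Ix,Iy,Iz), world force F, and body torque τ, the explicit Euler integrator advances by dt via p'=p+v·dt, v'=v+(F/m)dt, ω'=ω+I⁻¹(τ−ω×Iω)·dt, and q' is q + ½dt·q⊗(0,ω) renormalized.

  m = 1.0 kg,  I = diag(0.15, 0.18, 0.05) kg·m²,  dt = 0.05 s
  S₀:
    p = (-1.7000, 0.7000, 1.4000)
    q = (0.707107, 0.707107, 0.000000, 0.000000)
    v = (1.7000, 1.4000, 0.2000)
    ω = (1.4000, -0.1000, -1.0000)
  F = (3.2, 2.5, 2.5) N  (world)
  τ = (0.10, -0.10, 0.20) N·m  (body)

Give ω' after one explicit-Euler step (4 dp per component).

ω×(Iω) gyroscopic = (-0.0130, -0.1400, -0.0042)
α = I⁻¹(τ − ω×Iω) = (0.7533, 0.2222, 4.0840)
ω + α·dt = (1.4377, -0.0889, -0.7958)

ω' = (1.4377, -0.0889, -0.7958)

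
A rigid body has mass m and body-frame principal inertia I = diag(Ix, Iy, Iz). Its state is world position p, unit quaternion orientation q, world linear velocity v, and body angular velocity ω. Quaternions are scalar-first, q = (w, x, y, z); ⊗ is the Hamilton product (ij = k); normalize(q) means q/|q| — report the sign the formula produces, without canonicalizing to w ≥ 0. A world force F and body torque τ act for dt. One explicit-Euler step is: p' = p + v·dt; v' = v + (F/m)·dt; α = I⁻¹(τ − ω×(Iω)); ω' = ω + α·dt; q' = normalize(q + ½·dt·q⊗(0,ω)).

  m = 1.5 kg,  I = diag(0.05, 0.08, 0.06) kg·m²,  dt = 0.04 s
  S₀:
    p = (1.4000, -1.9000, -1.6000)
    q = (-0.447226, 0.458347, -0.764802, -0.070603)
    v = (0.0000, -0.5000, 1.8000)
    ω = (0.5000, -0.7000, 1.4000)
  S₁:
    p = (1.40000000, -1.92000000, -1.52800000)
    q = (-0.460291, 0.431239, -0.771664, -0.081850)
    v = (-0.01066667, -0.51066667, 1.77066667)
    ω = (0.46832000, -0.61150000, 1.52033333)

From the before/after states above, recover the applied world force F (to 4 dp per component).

F = (-0.4000, -0.4000, -1.1000)

v₁ − v₀ = (-0.01066667, -0.01066667, -0.02933333)
F = m·Δv/dt = (-0.4000, -0.4000, -1.1000)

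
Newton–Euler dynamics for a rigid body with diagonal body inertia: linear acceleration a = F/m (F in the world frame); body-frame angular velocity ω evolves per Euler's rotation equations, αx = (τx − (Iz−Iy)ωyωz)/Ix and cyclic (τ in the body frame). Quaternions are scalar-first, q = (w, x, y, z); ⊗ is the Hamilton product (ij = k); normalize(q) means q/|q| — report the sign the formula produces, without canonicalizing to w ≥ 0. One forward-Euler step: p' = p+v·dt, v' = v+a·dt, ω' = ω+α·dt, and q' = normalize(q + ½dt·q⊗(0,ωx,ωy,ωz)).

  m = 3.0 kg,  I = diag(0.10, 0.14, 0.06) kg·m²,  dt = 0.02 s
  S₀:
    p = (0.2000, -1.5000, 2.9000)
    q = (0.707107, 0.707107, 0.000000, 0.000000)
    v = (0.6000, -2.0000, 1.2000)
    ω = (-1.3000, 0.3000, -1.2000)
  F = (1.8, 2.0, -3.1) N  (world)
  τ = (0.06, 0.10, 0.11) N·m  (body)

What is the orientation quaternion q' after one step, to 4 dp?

q' = (0.7162, 0.6978, 0.0106, -0.0064)

q⊗(0,ω) = (0.9192391, -0.9192391, 1.0606605, -0.6363963)
q' = normalize(q + ½dt·q⊗(0,ω)) = (0.7162, 0.6978, 0.0106, -0.0064)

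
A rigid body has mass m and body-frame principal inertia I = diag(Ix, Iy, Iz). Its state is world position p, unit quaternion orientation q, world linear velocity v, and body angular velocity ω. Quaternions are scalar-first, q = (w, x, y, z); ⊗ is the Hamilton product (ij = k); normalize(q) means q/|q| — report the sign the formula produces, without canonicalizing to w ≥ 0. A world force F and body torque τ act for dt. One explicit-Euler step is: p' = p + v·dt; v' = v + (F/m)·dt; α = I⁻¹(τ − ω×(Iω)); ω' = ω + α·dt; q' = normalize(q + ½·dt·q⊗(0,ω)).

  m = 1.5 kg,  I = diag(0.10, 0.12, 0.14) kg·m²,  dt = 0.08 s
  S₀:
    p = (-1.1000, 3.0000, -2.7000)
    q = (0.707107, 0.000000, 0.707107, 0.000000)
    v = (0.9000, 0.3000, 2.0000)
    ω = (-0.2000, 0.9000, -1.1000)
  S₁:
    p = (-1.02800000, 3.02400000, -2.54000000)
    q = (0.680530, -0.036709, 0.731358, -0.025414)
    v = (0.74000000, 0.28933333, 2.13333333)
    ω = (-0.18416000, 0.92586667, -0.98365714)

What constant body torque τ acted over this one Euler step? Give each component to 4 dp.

τ = (0.0000, 0.0300, 0.2000)

rate change Δω = (0.01584000, 0.02586667, 0.11634286)
gyro term ω₀×Iω₀ = (-0.0198, -0.0088, -0.0036)
τ = I·(Δω/dt) + ω₀×(Iω₀) = (0.0000, 0.0300, 0.2000)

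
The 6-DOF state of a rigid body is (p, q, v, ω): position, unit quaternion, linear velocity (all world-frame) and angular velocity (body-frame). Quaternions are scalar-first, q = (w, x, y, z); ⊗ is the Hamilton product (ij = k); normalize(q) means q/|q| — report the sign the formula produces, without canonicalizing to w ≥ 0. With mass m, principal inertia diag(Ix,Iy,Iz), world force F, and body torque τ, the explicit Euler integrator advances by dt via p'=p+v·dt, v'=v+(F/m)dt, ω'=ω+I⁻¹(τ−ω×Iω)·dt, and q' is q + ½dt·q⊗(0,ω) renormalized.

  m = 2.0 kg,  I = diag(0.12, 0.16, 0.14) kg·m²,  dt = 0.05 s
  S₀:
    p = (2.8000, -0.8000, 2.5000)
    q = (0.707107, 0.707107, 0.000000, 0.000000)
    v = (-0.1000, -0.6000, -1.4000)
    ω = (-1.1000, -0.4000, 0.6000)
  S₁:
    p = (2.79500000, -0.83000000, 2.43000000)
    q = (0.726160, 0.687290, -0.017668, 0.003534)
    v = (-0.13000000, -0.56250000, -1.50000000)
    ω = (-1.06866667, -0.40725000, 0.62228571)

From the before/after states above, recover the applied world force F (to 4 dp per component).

F = (-1.2000, 1.5000, -4.0000)

velocity change Δv = (-0.03000000, 0.03750000, -0.10000000)
F = m·Δv/dt = (-1.2000, 1.5000, -4.0000)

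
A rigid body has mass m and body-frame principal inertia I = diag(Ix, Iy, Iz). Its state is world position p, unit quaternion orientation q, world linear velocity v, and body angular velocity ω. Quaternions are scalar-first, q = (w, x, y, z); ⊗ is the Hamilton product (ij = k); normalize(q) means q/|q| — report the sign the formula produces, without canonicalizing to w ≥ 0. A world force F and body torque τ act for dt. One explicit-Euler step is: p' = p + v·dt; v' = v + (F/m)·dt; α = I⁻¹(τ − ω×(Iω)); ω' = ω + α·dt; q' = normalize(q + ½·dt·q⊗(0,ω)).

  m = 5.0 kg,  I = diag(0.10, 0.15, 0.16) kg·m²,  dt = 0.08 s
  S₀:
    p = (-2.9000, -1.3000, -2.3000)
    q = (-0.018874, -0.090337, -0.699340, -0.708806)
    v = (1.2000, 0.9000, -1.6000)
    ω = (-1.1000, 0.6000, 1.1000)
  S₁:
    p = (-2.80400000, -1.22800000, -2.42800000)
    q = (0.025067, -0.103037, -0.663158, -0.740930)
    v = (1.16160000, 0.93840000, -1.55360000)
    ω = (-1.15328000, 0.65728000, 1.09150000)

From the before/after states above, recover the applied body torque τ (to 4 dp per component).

τ = (-0.0600, 0.1800, -0.0500)

Δω = ω₁−ω₀ = (-0.05328000, 0.05728000, -0.00850000)
gyro term ω₀×Iω₀ = (0.0066, 0.0726, -0.0330)
applied torque τ = (-0.0600, 0.1800, -0.0500)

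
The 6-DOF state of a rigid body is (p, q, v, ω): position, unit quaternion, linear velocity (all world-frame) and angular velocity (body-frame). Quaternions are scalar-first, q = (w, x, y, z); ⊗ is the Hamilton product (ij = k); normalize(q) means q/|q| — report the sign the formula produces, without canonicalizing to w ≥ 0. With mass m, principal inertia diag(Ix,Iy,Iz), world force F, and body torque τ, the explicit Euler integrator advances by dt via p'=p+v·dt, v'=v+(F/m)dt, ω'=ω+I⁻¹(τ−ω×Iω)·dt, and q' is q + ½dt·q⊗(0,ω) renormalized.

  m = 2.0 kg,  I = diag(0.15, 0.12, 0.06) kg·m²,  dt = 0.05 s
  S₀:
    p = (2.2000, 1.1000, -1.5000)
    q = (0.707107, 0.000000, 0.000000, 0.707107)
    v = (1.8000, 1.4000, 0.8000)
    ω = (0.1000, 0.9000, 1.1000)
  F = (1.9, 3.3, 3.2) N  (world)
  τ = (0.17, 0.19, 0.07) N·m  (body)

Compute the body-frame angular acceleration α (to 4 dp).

α = (1.5293, 1.5008, 1.2117)

precession coupling ω×(Iω) = (-0.0594, 0.0099, -0.0027)
α = I⁻¹(τ − ω×Iω) = (1.5293, 1.5008, 1.2117)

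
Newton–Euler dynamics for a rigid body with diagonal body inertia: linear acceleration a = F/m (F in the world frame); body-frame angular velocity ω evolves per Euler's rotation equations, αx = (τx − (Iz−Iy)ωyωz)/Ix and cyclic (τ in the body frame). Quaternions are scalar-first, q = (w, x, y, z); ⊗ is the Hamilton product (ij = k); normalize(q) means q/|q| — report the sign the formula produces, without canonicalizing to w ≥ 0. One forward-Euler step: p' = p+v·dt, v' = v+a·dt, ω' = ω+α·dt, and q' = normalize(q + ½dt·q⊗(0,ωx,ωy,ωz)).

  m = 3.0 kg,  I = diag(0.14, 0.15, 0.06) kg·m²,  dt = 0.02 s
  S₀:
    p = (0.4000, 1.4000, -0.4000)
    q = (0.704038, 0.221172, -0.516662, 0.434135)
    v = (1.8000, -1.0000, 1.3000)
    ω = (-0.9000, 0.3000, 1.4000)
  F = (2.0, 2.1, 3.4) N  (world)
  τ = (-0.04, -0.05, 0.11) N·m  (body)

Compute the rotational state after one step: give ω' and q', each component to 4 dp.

ω' = (-0.9003, 0.3068, 1.4376)
q' = (0.7014, 0.2063, -0.5215, 0.4399)

α = I⁻¹(τ − ω×Iω) = (-0.0157, 0.3387, 1.8783)
new body rate ω' = (-0.9003, 0.3068, 1.4376)
q⊗(0,ω) = (-0.2537356, -1.4872015, -0.4891509, 0.5870090)
q' = normalize(q + ½dt·q⊗(0,ω)) = (0.7014, 0.2063, -0.5215, 0.4399)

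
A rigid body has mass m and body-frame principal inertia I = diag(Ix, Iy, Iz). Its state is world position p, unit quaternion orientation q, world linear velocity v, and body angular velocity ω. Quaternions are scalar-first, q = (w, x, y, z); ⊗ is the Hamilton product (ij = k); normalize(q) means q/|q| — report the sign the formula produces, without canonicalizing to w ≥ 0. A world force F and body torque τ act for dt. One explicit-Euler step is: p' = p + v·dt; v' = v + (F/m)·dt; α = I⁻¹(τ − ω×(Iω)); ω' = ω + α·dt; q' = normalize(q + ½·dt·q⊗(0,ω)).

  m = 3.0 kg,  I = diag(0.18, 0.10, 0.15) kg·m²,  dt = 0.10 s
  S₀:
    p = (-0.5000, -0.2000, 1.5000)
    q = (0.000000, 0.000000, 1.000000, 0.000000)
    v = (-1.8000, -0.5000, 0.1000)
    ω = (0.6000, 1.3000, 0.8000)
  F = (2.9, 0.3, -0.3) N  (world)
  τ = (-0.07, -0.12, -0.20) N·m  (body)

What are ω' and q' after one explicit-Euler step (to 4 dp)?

precession coupling ω×(Iω) = (0.0520, 0.0144, -0.0624)
α = I⁻¹(τ − ω×Iω) = (-0.6778, -1.3440, -0.9173)
ω' = ω + α·dt = (0.5322, 1.1656, 0.7083)
Hamilton product q⊗(0,ω) = (-1.3000000, 0.8000000, 0.0000000, -0.6000000)
q + ½dt·q⊗(0,ω), renormalized = (-0.0648, 0.0399, 0.9967, -0.0299)

ω' = (0.5322, 1.1656, 0.7083)
q' = (-0.0648, 0.0399, 0.9967, -0.0299)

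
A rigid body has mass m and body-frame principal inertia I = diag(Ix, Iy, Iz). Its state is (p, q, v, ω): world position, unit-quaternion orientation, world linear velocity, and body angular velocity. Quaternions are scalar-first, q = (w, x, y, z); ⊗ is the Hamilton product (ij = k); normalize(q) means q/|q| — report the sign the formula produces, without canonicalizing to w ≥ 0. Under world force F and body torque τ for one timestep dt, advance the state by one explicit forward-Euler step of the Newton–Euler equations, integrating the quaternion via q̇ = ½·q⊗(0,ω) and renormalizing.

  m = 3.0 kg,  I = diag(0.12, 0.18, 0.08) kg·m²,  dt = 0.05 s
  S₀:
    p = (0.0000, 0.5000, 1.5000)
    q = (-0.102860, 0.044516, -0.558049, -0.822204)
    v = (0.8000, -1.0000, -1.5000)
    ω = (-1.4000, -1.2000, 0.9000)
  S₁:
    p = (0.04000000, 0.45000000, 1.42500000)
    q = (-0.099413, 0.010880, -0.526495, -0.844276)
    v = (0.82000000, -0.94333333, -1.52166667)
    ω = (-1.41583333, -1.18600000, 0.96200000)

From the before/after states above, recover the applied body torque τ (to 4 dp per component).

τ = (0.0700, 0.0000, 0.2000)

rate change Δω = (-0.01583333, 0.01400000, 0.06200000)
precession coupling = (0.1080, -0.0504, 0.1008)
applied torque τ = (0.0700, 0.0000, 0.2000)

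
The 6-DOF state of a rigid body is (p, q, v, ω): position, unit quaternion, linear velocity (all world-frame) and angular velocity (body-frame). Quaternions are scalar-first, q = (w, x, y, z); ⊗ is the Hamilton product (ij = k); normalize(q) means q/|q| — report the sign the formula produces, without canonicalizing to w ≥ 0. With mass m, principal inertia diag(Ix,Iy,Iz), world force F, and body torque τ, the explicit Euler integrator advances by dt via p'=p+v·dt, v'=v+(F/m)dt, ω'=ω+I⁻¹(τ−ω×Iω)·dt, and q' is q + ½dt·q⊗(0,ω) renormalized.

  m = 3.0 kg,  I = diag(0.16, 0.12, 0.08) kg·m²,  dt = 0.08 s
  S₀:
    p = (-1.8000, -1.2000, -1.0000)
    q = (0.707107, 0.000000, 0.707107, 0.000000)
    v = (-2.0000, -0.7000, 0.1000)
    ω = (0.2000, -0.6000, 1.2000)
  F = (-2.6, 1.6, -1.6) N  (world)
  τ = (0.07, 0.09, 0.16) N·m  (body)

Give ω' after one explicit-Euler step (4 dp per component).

ω' = (0.2206, -0.5528, 1.3552)

precession coupling ω×(Iω) = (0.0288, 0.0192, 0.0048)
α = I⁻¹(τ − ω×Iω) = (0.2575, 0.5900, 1.9400)
new body rate ω' = (0.2206, -0.5528, 1.3552)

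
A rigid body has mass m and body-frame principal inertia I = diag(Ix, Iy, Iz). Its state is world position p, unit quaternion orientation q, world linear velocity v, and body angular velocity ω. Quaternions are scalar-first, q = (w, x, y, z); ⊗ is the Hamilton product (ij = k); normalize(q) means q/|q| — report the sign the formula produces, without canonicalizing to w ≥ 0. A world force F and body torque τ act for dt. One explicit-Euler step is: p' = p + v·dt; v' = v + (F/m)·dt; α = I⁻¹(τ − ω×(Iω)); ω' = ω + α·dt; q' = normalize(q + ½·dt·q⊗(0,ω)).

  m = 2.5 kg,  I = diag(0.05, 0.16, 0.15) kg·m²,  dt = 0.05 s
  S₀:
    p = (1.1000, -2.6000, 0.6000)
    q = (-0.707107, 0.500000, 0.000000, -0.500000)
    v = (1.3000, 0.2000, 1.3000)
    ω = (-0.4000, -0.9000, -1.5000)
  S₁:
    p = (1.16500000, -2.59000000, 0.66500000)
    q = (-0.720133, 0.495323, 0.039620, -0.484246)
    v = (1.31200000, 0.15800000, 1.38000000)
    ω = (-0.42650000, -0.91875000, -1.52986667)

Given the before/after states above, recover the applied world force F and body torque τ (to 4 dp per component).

rate change Δω = (-0.02650000, -0.01875000, -0.02986667)
precession coupling = (-0.0135, -0.0600, 0.0396)
τ = I·(Δω/dt) + ω₀×(Iω₀) = (-0.0400, -0.1200, -0.0500)
Δv = v₁−v₀ = (0.01200000, -0.04200000, 0.08000000)
applied force F = (0.6000, -2.1000, 4.0000)

F = (0.6000, -2.1000, 4.0000)
τ = (-0.0400, -0.1200, -0.0500)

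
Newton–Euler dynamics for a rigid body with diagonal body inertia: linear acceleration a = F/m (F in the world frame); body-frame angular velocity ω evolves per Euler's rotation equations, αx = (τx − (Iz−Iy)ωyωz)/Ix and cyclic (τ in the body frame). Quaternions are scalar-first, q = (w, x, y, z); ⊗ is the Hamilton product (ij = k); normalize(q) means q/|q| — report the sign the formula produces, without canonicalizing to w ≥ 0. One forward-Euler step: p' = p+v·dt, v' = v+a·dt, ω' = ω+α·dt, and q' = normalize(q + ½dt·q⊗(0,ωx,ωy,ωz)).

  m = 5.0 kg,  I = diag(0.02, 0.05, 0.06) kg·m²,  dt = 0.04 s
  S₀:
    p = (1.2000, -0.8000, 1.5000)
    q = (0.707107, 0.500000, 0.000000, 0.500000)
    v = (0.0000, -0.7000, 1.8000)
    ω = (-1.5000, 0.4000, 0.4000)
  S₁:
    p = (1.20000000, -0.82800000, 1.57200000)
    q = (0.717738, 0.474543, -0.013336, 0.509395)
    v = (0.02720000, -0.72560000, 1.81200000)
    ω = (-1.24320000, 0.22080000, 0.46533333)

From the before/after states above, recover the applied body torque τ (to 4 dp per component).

rate change Δω = (0.25680000, -0.17920000, 0.06533333)
precession coupling = (0.0016, 0.0240, -0.0180)
applied torque τ = (0.1300, -0.2000, 0.0800)

τ = (0.1300, -0.2000, 0.0800)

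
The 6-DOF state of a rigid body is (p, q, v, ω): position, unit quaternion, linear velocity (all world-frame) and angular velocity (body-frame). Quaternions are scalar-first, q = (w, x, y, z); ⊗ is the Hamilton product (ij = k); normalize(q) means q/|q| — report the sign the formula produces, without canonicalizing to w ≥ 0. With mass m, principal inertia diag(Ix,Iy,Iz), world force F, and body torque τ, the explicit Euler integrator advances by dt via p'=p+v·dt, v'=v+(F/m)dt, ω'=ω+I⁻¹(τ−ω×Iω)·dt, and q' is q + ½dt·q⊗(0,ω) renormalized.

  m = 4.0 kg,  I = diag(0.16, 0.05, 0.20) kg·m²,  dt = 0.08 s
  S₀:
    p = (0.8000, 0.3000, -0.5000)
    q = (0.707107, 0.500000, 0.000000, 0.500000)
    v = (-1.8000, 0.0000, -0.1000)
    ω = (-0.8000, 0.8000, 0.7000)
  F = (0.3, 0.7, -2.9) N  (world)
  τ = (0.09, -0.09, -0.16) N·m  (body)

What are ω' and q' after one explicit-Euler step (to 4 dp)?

gyro term ω×Iω = (0.0840, 0.0224, 0.0704)
α = I⁻¹(τ − ω×Iω) = (0.0375, -2.2480, -1.1520)
ω' = ω + α·dt = (-0.7970, 0.6202, 0.6078)
2q̇ = q⊗(0,ω) = (0.0500000, -0.9656856, -0.1843144, 0.8949749)
q + ½dt·q⊗(0,ω), renormalized = (0.7081, 0.4607, -0.0074, 0.5350)

ω' = (-0.7970, 0.6202, 0.6078)
q' = (0.7081, 0.4607, -0.0074, 0.5350)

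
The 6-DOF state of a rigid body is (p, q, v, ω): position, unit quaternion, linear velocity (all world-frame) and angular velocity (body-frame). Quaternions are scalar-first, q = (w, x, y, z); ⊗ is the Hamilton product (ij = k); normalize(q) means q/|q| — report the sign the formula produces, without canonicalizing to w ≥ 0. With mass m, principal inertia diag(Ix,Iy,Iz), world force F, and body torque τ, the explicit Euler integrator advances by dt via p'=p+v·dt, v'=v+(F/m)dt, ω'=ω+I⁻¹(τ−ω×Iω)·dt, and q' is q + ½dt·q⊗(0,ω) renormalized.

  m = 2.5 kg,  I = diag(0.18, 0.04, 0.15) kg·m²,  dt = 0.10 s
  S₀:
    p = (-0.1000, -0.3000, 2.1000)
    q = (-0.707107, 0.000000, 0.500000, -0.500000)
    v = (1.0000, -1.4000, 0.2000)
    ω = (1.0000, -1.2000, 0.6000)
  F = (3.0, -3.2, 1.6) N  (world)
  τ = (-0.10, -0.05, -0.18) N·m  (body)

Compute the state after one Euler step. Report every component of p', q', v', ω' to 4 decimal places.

p' = (0.0000, -0.4400, 2.1200)
q' = (-0.6598, -0.0502, 0.5156, -0.5443)
v' = (1.1200, -1.5280, 0.2640)
ω' = (0.9884, -1.3700, 0.3680)

new position p' = (0.0000, -0.4400, 2.1200)
v' = v + a·dt = (1.1200, -1.5280, 0.2640)
gyro term ω×Iω = (-0.0792, 0.0180, 0.1680)
(τ − ω×Iω)/I = (-0.1156, -1.7000, -2.3200)
new body rate ω' = (0.9884, -1.3700, 0.3680)
Hamilton product q⊗(0,ω) = (0.9000000, -1.0071070, 0.3485284, -0.9242642)
q + ½dt·q⊗(0,ω), renormalized = (-0.6598, -0.0502, 0.5156, -0.5443)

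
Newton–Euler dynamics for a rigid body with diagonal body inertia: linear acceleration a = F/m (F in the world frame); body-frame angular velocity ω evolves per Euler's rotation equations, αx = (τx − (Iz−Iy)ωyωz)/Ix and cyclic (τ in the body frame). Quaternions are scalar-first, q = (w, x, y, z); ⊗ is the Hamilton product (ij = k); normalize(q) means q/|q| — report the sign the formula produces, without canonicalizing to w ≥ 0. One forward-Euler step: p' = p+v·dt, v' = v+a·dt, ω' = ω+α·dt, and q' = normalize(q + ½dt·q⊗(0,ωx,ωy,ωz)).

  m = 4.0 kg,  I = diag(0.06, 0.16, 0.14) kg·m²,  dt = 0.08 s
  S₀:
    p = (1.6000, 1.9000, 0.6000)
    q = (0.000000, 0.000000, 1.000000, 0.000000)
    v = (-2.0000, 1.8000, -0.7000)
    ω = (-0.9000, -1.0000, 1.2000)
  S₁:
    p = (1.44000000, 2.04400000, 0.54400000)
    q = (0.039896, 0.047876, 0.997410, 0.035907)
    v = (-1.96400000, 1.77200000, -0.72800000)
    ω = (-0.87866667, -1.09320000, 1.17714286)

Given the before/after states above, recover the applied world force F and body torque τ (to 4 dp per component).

F = (1.8000, -1.4000, -1.4000)
τ = (0.0400, -0.1000, 0.0500)

velocity change Δv = (0.03600000, -0.02800000, -0.02800000)
m·(v₁−v₀)/dt = (1.8000, -1.4000, -1.4000)
ω₁ − ω₀ = (0.02133333, -0.09320000, -0.02285714)
precession coupling = (0.0240, 0.0864, 0.0900)
applied torque τ = (0.0400, -0.1000, 0.0500)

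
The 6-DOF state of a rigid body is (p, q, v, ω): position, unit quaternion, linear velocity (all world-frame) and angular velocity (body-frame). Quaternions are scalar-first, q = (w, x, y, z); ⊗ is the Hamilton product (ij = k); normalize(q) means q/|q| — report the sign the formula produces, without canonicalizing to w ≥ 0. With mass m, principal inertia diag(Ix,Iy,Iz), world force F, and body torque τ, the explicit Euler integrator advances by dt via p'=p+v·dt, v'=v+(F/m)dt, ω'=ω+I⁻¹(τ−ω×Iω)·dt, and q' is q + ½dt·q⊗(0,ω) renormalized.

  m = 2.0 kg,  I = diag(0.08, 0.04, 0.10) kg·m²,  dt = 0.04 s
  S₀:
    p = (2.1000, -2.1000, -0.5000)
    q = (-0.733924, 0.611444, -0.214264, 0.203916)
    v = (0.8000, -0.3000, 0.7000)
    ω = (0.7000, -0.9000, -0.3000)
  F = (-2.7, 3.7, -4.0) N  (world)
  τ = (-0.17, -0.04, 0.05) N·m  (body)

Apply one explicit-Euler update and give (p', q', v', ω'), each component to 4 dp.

a = F/m = (-1.3500, 1.8500, -2.0000)
new position p' = (2.1320, -2.1120, -0.4720)
v + (F/m)dt = (0.7460, -0.2260, 0.6200)
precession coupling ω×(Iω) = (0.0162, 0.0042, 0.0252)
angular accel α = (-2.3275, -1.1050, 0.2480)
ω + α·dt = (0.6069, -0.9442, -0.2901)
q⊗(0,ω) = (-0.5596736, -0.2659432, 0.9867060, -0.1801376)
q + ½dt·q⊗(0,ω), renormalized = (-0.7449, 0.6060, -0.1945, 0.2003)

p' = (2.1320, -2.1120, -0.4720)
q' = (-0.7449, 0.6060, -0.1945, 0.2003)
v' = (0.7460, -0.2260, 0.6200)
ω' = (0.6069, -0.9442, -0.2901)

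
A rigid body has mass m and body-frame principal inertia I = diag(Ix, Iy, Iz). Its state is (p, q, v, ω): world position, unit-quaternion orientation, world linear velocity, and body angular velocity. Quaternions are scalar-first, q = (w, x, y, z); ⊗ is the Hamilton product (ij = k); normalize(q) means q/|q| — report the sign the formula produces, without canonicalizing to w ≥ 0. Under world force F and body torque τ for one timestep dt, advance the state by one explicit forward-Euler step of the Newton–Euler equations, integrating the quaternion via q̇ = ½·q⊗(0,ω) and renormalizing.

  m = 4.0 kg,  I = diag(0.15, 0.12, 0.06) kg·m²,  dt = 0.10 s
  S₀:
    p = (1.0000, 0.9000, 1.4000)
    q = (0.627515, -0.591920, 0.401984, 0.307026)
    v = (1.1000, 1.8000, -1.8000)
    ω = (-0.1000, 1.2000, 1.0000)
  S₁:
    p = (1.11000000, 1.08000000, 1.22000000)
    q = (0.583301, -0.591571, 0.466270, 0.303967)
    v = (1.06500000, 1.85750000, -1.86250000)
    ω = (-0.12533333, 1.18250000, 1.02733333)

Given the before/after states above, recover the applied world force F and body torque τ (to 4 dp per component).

F = (-1.4000, 2.3000, -2.5000)
τ = (-0.1100, -0.0300, 0.0200)

Δω = ω₁−ω₀ = (-0.02533333, -0.01750000, 0.02733333)
precession coupling = (-0.0720, -0.0090, 0.0036)
τ = I·(Δω/dt) + ω₀×(Iω₀) = (-0.1100, -0.0300, 0.0200)
velocity change Δv = (-0.03500000, 0.05750000, -0.06250000)
m·(v₁−v₀)/dt = (-1.4000, 2.3000, -2.5000)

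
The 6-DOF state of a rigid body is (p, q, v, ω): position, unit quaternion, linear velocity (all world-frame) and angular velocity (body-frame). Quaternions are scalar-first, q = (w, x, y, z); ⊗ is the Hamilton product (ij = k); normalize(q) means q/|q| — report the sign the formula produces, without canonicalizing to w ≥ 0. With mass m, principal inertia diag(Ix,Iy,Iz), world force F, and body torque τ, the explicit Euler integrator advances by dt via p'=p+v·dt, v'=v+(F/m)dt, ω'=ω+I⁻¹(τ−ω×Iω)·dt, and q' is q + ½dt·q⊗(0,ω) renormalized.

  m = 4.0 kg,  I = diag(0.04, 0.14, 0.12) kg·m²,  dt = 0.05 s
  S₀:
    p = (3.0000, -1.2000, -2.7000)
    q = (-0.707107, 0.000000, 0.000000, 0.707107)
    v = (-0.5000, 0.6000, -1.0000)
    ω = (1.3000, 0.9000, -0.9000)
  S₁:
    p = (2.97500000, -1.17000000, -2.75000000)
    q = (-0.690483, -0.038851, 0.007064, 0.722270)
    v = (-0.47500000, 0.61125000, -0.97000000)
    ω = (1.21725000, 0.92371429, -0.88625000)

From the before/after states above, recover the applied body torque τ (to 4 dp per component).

τ = (-0.0500, 0.1600, 0.1500)

ω₁ − ω₀ = (-0.08275000, 0.02371429, 0.01375000)
gyro term ω₀×Iω₀ = (0.0162, 0.0936, 0.1170)
applied torque τ = (-0.0500, 0.1600, 0.1500)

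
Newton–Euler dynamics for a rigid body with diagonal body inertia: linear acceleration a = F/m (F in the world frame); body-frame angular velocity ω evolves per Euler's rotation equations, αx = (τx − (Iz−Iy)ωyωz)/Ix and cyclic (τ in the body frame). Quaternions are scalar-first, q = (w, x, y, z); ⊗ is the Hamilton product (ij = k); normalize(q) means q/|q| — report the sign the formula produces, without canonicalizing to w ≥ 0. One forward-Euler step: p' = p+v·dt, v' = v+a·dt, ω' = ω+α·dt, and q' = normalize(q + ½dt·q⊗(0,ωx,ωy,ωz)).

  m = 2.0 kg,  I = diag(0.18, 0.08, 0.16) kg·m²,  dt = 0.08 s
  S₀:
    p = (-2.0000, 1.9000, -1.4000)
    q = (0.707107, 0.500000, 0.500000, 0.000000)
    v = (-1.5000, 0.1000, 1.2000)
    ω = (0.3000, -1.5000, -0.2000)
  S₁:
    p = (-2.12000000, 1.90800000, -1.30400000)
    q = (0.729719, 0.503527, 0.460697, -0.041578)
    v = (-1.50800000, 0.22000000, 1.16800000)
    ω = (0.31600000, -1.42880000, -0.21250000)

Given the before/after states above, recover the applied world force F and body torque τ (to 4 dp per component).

Δv = v₁−v₀ = (-0.00800000, 0.12000000, -0.03200000)
m·(v₁−v₀)/dt = (-0.2000, 3.0000, -0.8000)
ω₁ − ω₀ = (0.01600000, 0.07120000, -0.01250000)
ω₀×(Iω₀) = (0.0240, -0.0012, 0.0450)
I·α + gyro = (0.0600, 0.0700, 0.0200)

F = (-0.2000, 3.0000, -0.8000)
τ = (0.0600, 0.0700, 0.0200)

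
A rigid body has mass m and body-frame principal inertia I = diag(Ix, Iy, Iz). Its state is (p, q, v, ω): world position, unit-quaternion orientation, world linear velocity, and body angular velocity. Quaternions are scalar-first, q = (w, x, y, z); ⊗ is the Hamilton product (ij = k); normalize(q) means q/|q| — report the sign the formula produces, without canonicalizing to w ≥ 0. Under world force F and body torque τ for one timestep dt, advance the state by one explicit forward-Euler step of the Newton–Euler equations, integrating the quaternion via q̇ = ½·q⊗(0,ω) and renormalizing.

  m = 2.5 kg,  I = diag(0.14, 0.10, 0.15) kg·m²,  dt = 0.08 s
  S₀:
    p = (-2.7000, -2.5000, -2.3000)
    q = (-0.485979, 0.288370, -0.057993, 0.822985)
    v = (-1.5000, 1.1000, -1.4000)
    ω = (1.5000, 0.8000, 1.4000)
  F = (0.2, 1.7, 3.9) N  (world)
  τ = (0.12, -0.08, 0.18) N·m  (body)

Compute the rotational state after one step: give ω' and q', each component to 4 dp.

ω' = (1.5366, 0.7528, 1.5216)
q' = (-0.5454, 0.2287, -0.0402, 0.8054)

precession coupling ω×(Iω) = (0.0560, -0.0210, -0.0480)
(τ − ω×Iω)/I = (0.4571, -0.5900, 1.5200)
ω + α·dt = (1.5366, 0.7528, 1.5216)
q⊗(0,ω) = (-1.5383396, -1.4685467, 0.4419763, -0.3626851)
updated quaternion q' = (-0.5454, 0.2287, -0.0402, 0.8054)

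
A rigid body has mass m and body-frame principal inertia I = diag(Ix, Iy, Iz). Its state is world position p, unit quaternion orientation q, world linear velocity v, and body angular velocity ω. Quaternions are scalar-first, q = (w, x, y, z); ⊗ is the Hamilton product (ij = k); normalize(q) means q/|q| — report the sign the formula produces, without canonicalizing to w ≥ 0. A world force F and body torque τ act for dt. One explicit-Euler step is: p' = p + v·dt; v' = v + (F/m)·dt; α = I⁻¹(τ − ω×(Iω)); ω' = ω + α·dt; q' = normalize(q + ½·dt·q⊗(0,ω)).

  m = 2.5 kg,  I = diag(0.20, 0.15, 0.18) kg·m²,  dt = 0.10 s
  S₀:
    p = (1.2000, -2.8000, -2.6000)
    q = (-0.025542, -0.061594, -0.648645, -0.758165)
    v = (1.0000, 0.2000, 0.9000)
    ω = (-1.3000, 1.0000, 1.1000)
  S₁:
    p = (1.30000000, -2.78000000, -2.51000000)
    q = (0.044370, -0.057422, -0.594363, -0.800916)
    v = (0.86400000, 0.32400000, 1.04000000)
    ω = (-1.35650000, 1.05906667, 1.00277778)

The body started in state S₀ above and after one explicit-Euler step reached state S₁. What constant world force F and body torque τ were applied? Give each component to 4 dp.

Δv = v₁−v₀ = (-0.13600000, 0.12400000, 0.14000000)
F = m·Δv/dt = (-3.4000, 3.1000, 3.5000)
rate change Δω = (-0.05650000, 0.05906667, -0.09722222)
precession coupling = (0.0330, -0.0286, 0.0650)
τ = I·(Δω/dt) + ω₀×(Iω₀) = (-0.0800, 0.0600, -0.1100)

F = (-3.4000, 3.1000, 3.5000)
τ = (-0.0800, 0.0600, -0.1100)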